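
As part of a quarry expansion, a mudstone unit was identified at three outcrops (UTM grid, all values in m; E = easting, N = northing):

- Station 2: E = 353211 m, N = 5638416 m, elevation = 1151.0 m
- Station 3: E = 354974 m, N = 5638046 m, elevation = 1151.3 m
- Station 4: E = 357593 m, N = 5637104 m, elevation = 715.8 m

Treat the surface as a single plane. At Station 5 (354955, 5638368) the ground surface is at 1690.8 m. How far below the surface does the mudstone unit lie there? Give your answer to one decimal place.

186.2 m

Two edge vectors: Station 2→Station 3 = (1763, -370, 0.3), Station 2→Station 4 = (4382, -1312, -435.2).
Normal n = (Station 2→Station 3) × (Station 2→Station 4) = (161417.6, 768572.2, -691716).
So ∂z/∂E = −n_x/n_z = 0.233358199 and ∂z/∂N = −n_y/n_z = 1.111109473.
Intercept c from Station 2: 1151 − 82424.68 − 6264897.43 = −6346171.11.
At (354955, 5638368): z_contact = 82831.66 + 6264844.10 − 6346171.11 = 1504.64 m.
Depth below ground = 1690.8 − 1504.64 = 186.2 m.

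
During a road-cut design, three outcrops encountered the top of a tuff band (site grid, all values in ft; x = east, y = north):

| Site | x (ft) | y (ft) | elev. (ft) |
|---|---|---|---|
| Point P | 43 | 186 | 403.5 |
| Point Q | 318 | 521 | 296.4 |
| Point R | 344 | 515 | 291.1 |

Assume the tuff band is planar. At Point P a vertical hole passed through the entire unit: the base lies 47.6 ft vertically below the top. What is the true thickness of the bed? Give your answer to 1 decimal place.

46.0 ft

Two edge vectors: Point P→Point Q = (275, 335, -107.1), Point P→Point R = (301, 329, -112.4).
Normal n = (Point P→Point Q) × (Point P→Point R) = (-2418.1, -1327.1, -10360).
So ∂z/∂x = −n_x/n_z = −0.23341 and ∂z/∂y = −n_y/n_z = −0.12810.
|∇z| = √(a²+b²) = 0.26625, so dip δ = arctan(0.26625) = 14.91°.
True thickness = vertical thickness × cos δ = 47.6 × cos 14.91° = 46.0 ft.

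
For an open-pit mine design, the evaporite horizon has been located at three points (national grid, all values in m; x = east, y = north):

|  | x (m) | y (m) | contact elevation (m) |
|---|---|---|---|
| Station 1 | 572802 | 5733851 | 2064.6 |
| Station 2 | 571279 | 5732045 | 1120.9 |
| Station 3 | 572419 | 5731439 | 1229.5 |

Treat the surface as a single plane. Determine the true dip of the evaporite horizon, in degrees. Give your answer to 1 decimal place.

Two edge vectors: Station 1→Station 2 = (-1523, -1806, -943.7), Station 1→Station 3 = (-383, -2412, -835.1).
Normal n = (Station 1→Station 2) × (Station 1→Station 3) = (-768013.8, -910420.2, 2981778).
So ∂z/∂x = −n_x/n_z = 0.25757 and ∂z/∂y = −n_y/n_z = 0.30533.
Gradient magnitude |∇z| = √(a² + b²) = √(0.06634 + 0.09323) = 0.39946.
True dip = arctan(0.39946) = 21.8°, dipping toward SW (azimuth ≈ 220°).

21.8°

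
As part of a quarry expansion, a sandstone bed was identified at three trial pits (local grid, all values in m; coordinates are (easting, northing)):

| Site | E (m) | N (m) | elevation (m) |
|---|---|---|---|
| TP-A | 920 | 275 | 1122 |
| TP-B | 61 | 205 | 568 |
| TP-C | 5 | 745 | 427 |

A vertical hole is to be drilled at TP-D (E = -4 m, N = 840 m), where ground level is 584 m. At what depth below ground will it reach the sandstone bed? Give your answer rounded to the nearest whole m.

181 m

Two edge vectors: TP-A→TP-B = (-859, -70, -554), TP-A→TP-C = (-915, 470, -695).
Normal n = (TP-A→TP-B) × (TP-A→TP-C) = (309030, -90095, -467780).
So ∂z/∂E = −n_x/n_z = 0.66063 and ∂z/∂N = −n_y/n_z = −0.19260.
Intercept c from TP-A: 1122 − 607.78 + 52.97 = 567.18.
At (-4, 840): z_contact = −2.6 − 161.8 + 567.18 = 402.8 m.
Depth below ground = 584 − 402.8 = 181 m.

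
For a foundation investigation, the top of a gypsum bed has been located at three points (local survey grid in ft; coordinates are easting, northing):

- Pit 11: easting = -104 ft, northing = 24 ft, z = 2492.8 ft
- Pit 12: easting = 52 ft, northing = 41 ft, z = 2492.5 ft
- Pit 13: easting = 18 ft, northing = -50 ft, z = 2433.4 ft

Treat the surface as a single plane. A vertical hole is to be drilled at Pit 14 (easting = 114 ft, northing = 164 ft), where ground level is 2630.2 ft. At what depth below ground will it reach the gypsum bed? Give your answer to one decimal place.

Two edge vectors: Pit 11→Pit 12 = (156, 17, -0.3), Pit 11→Pit 13 = (122, -74, -59.4).
Normal n = (Pit 11→Pit 12) × (Pit 11→Pit 13) = (-1032, 9229.8, -13618).
So ∂z/∂easting = −n_x/n_z = −0.07578 and ∂z/∂northing = −n_y/n_z = 0.67776.
Intercept c from Pit 11: 2492.8 − 7.88 − 16.27 = 2468.65.
At (114, 164): z_contact = −8.64 + 111.15 + 2468.65 = 2571.17 ft.
Depth below ground = 2630.2 − 2571.17 = 59.0 ft.

59.0 ft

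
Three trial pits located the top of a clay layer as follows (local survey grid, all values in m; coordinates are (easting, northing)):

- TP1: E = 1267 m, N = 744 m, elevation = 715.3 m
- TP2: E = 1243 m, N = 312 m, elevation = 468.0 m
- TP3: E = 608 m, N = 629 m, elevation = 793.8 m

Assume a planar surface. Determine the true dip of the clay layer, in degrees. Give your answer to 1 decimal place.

Two edge vectors: TP1→TP2 = (-24, -432, -247.3), TP1→TP3 = (-659, -115, 78.5).
Normal n = (TP1→TP2) × (TP1→TP3) = (-62351.5, 164854.7, -281928).
So ∂z/∂E = −n_x/n_z = −0.22116 and ∂z/∂N = −n_y/n_z = 0.58474.
Gradient magnitude |∇z| = √(a² + b²) = √(0.04891 + 0.34192) = 0.62517.
True dip = arctan(0.62517) = 32.0°, dipping toward SSE (azimuth ≈ 159°).

32.0°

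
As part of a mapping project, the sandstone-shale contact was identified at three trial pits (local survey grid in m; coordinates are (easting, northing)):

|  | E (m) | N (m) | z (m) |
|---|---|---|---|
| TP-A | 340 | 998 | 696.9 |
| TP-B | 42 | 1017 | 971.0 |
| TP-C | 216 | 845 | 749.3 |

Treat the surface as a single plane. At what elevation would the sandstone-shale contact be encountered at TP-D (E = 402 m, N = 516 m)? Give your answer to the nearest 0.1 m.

456.7 m

Let the plane be z = a·E + b·N + c.
TP-B−TP-A: −298a + 19b = 274.1;  TP-C−TP-A: −124a − 153b = 52.4.
Solving gives a = −0.895368, b = 0.383174.
Then c = 696.9 − a·340 − b·998 = 618.92.
At (402, 516): z = −359.9 + 197.7 + 618.92 = 456.7 m.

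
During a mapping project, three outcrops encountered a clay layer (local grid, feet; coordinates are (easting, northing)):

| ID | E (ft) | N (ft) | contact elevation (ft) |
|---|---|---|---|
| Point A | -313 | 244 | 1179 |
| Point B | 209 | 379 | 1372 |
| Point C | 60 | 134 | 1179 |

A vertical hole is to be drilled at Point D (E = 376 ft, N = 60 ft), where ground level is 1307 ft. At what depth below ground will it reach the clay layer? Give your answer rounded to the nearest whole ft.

Let the plane be z = a·E + b·N + c.
Point B−Point A: 522a + 135b = 193;  Point C−Point A: 373a − 110b = 0.
Solving gives a = 0.19698, b = 0.66796.
Then c = 1179 − a·-313 − b·244 = 1077.67.
At (376, 60): z_contact = 74.1 + 40.1 + 1077.67 = 1191.8 ft.
Depth below ground = 1307 − 1191.8 = 115 ft.

115 ft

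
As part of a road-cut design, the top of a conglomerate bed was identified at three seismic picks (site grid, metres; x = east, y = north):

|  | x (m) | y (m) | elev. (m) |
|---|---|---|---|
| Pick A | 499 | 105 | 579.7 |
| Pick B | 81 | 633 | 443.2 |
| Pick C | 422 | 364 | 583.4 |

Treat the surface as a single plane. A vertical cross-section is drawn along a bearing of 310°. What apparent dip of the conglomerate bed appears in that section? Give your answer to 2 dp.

17.12°

Let the plane be z = a·x + b·y + c.
Pick B−Pick A: −418a + 528b = −136.5;  Pick C−Pick A: −77a + 259b = 3.7.
Solving gives a = 0.55183, b = 0.17834.
Unit vector along 310° is (sin 310°, cos 310°) = (-0.7660, 0.6428).
Slope in that direction = a·(-0.7660) + b·(0.6428) = −0.30809.
Apparent dip = arctan|0.30809| = 17.12° (true dip is 30.1°, so apparent ≤ true as expected).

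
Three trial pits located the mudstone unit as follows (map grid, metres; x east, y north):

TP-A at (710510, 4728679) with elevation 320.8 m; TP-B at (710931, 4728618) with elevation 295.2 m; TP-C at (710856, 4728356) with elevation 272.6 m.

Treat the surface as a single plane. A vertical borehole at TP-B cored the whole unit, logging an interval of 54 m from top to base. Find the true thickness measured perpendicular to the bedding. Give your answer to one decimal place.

Let the plane be z = a·x + b·y + c.
TP-B−TP-A: 421a − 61b = −25.6;  TP-C−TP-A: 346a − 323b = −48.2.
Solving gives a = −0.04639, b = 0.09954.
|∇z| = √(a²+b²) = 0.10982, so dip δ = arctan(0.10982) = 6.27°.
True thickness = vertical thickness × cos δ = 54 × cos 6.27° = 53.7 m.

53.7 m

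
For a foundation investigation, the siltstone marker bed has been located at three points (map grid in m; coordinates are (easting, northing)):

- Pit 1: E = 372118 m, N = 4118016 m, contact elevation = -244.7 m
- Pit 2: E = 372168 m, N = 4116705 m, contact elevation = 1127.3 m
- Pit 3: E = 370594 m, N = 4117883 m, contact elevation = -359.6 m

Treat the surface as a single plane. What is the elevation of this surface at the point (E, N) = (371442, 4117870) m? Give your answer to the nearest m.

Two edge vectors: Pit 1→Pit 2 = (50, -1311, 1372), Pit 1→Pit 3 = (-1524, -133, -114.9).
Normal n = (Pit 1→Pit 2) × (Pit 1→Pit 3) = (333109.9, -2085183, -2004614).
So ∂z/∂E = −n_x/n_z = 0.16617159 and ∂z/∂N = −n_y/n_z = −1.04019178.
Intercept c from Pit 1: -244.7 − 61835.44 + 4283526.38 = 4221446.24.
At (371442, 4117870): z = 61723.1 − 4283374.5 + 4221446.24 = -205.2 m.

-205 m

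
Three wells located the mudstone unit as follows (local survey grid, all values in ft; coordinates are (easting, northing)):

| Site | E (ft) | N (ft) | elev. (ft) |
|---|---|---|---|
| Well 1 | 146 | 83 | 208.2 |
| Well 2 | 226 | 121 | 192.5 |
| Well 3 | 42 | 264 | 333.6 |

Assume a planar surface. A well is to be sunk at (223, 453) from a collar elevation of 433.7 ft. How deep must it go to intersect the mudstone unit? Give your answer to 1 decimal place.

88.7 ft

Let the plane be z = a·E + b·N + c.
Well 2−Well 1: 80a + 38b = −15.7;  Well 3−Well 1: −104a + 181b = 125.4.
Solving gives a = −0.41270, b = 0.45569.
Then c = 208.2 − a·146 − b·83 = 230.63.
At (223, 453): z_contact = −92.03 + 206.43 + 230.63 = 345.03 ft.
Depth below ground = 433.7 − 345.03 = 88.7 ft.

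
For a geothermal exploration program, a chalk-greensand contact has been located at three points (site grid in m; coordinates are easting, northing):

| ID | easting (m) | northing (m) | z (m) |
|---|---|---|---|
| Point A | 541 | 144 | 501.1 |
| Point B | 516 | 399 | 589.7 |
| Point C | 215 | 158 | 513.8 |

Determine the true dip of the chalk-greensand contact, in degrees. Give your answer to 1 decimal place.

Two edge vectors: Point A→Point B = (-25, 255, 88.6), Point A→Point C = (-326, 14, 12.7).
Normal n = (Point A→Point B) × (Point A→Point C) = (1998.1, -28566.1, 82780).
So ∂z/∂easting = −n_x/n_z = −0.02414 and ∂z/∂northing = −n_y/n_z = 0.34508.
Gradient magnitude |∇z| = √(a² + b²) = √(0.00058 + 0.11908) = 0.34593.
True dip = arctan(0.34593) = 19.1°, dipping toward S (azimuth ≈ 176°).

19.1°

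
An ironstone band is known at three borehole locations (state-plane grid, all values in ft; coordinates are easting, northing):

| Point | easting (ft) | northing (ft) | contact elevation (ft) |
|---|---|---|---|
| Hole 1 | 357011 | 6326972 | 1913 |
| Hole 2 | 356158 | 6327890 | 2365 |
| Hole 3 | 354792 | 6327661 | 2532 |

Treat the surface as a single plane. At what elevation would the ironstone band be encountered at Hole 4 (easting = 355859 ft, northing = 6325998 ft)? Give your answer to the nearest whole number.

1798 ft

Two edge vectors: Hole 1→Hole 2 = (-853, 918, 452), Hole 1→Hole 3 = (-2219, 689, 619).
Normal n = (Hole 1→Hole 2) × (Hole 1→Hole 3) = (256814, -474981, 1449325).
So ∂z/∂easting = −n_x/n_z = −0.17719559 and ∂z/∂northing = −n_y/n_z = 0.32772567.
Intercept c from Hole 1: 1913 + 63260.78 − 2073511.11 = −2008337.33.
At (355859, 6325998): z = −63056.6 + 2073191.9 − 2008337.33 = 1797.9 ft.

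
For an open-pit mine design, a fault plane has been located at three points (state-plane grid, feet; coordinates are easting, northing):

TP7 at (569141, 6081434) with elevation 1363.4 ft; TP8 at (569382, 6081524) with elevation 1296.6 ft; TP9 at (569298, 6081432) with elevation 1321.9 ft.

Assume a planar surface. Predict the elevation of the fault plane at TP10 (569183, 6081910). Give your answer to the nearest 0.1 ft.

Let the plane be z = a·easting + b·northing + c.
TP8−TP7: 241a + 90b = −66.8;  TP9−TP7: 157a − 2b = −41.5.
Solving gives a = −0.264754996, b = −0.033267178.
Then c = 1363.4 − a·569141 − b·6081434 = 354358.47.
At (569183, 6081910): z = −150694.0 − 202328.0 + 354358.47 = 1336.4 ft.

1336.4 ft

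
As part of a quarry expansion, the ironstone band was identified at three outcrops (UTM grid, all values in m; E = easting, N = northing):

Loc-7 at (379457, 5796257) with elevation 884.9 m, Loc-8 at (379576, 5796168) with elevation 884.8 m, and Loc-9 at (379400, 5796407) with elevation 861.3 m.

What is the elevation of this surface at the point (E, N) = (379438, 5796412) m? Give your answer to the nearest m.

854 m

Let the plane be z = a·E + b·N + c.
Loc-8−Loc-7: 119a − 89b = −0.1;  Loc-9−Loc-7: −57a + 150b = −23.6.
Solving gives a = −0.16556312, b = −0.22024732.
Then c = 884.9 − a·379457 − b·5796257 = 1340319.05.
At (379438, 5796412): z = −62820.9 − 1276644.2 + 1340319.05 = 853.9 m.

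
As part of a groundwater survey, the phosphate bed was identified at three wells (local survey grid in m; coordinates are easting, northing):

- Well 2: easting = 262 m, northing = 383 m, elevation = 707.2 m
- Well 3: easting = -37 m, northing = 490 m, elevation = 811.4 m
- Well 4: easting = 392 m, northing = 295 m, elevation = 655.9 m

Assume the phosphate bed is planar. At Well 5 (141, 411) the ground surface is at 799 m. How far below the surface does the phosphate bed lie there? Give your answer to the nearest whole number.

Two edge vectors: Well 2→Well 3 = (-299, 107, 104.2), Well 2→Well 4 = (130, -88, -51.3).
Normal n = (Well 2→Well 3) × (Well 2→Well 4) = (3680.5, -1792.7, 12402).
So ∂z/∂easting = −n_x/n_z = −0.29677 and ∂z/∂northing = −n_y/n_z = 0.14455.
Intercept c from Well 2: 707.2 + 77.75 − 55.36 = 729.59.
At (141, 411): z_contact = −41.8 + 59.4 + 729.59 = 747.2 m.
Depth below ground = 799 − 747.2 = 52 m.

52 m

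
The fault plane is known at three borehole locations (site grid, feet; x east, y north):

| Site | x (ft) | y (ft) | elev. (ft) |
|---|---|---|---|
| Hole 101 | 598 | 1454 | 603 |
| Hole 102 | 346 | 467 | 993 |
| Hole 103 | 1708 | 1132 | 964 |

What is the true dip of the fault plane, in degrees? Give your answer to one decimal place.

25.9°

Two edge vectors: Hole 101→Hole 102 = (-252, -987, 390), Hole 101→Hole 103 = (1110, -322, 361).
Normal n = (Hole 101→Hole 102) × (Hole 101→Hole 103) = (-230727, 523872, 1176714).
So ∂z/∂x = −n_x/n_z = 0.19608 and ∂z/∂y = −n_y/n_z = −0.44520.
Gradient magnitude |∇z| = √(a² + b²) = √(0.03845 + 0.19820) = 0.48647.
True dip = arctan(0.48647) = 25.9°, dipping toward NNW (azimuth ≈ 336°).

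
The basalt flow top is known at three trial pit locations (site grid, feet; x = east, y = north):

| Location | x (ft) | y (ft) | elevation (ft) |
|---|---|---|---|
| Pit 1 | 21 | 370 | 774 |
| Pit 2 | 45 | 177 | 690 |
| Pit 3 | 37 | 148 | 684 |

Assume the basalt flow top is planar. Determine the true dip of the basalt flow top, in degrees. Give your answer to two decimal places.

34.09°

Two edge vectors: Pit 1→Pit 2 = (24, -193, -84), Pit 1→Pit 3 = (16, -222, -90).
Normal n = (Pit 1→Pit 2) × (Pit 1→Pit 3) = (-1278, 816, -2240).
So ∂z/∂x = −n_x/n_z = −0.57054 and ∂z/∂y = −n_y/n_z = 0.36429.
Gradient magnitude |∇z| = √(a² + b²) = √(0.32551 + 0.13270) = 0.67692.
True dip = arctan(0.67692) = 34.09°, dipping toward ESE (azimuth ≈ 123°).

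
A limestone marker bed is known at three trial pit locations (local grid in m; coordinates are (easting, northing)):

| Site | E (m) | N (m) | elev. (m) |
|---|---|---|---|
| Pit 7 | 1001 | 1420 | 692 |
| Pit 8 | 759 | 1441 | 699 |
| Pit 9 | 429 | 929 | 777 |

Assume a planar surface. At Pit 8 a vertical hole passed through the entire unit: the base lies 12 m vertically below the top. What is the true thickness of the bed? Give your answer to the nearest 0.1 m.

Let the plane be z = a·E + b·N + c.
Pit 8−Pit 7: −242a + 21b = 7;  Pit 9−Pit 7: −572a − 491b = 85.
Solving gives a = −0.03991, b = −0.12662.
|∇z| = √(a²+b²) = 0.13276, so dip δ = arctan(0.13276) = 7.56°.
True thickness = vertical thickness × cos δ = 12 × cos 7.56° = 11.9 m.

11.9 m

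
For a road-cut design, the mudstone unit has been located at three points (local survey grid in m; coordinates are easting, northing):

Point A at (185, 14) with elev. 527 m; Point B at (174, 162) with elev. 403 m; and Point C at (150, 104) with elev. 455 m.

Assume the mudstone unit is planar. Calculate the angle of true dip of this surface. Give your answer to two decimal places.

Two edge vectors: Point A→Point B = (-11, 148, -124), Point A→Point C = (-35, 90, -72).
Normal n = (Point A→Point B) × (Point A→Point C) = (504, 3548, 4190).
So ∂z/∂easting = −n_x/n_z = −0.12029 and ∂z/∂northing = −n_y/n_z = −0.84678.
Gradient magnitude |∇z| = √(a² + b²) = √(0.01447 + 0.71703) = 0.85528.
True dip = arctan(0.85528) = 40.54°, dipping toward N (azimuth ≈ 008°).

40.54°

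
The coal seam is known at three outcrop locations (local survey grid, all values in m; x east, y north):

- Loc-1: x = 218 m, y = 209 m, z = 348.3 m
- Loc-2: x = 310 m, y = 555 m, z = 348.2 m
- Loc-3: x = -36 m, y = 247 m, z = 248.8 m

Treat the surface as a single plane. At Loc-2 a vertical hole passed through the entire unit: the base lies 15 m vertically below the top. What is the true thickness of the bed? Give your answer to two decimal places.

13.98 m

Let the plane be z = a·x + b·y + c.
Loc-2−Loc-1: 92a + 346b = −0.1;  Loc-3−Loc-1: −254a + 38b = −99.5.
Solving gives a = 0.37670, b = −0.10045.
|∇z| = √(a²+b²) = 0.38987, so dip δ = arctan(0.38987) = 21.30°.
True thickness = vertical thickness × cos δ = 15 × cos 21.30° = 13.98 m.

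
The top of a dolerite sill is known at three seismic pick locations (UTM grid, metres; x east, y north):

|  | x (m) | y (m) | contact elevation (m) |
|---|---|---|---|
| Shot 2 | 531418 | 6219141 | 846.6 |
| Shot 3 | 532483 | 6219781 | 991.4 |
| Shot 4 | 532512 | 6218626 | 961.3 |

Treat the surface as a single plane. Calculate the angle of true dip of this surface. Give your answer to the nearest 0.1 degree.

Let the plane be z = a·x + b·y + c.
Shot 3−Shot 2: 1065a + 640b = 144.8;  Shot 4−Shot 2: 1094a − 515b = 114.7.
Solving gives a = 0.11851, b = 0.02904.
Gradient magnitude |∇z| = √(a² + b²) = √(0.01405 + 0.00084) = 0.12202.
True dip = arctan(0.12202) = 7.0°, dipping toward WSW (azimuth ≈ 256°).

7.0°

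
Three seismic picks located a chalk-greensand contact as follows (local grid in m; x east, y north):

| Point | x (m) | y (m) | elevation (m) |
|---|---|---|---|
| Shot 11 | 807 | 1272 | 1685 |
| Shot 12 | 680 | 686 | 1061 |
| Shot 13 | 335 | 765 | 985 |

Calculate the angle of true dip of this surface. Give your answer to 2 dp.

Two edge vectors: Shot 11→Shot 12 = (-127, -586, -624), Shot 11→Shot 13 = (-472, -507, -700).
Normal n = (Shot 11→Shot 12) × (Shot 11→Shot 13) = (93832, 205628, -212203).
So ∂z/∂x = −n_x/n_z = 0.44218 and ∂z/∂y = −n_y/n_z = 0.96902.
Gradient magnitude |∇z| = √(a² + b²) = √(0.19552 + 0.93899) = 1.06514.
True dip = arctan(1.06514) = 46.81°, dipping toward SSW (azimuth ≈ 205°).

46.81°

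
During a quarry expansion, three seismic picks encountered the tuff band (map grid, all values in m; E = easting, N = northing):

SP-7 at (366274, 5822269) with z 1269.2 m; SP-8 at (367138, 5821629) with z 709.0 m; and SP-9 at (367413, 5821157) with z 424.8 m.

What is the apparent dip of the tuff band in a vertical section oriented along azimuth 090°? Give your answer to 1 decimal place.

Let the plane be z = a·E + b·N + c.
SP-8−SP-7: 864a − 640b = −560.2;  SP-9−SP-7: 1139a − 1112b = −844.4.
Solving gives a = −0.35601, b = 0.39470.
Unit vector along 090° is (sin 90°, cos 90°) = (1.0000, 0.0000).
Slope in that direction = a·(1.0000) + b·(0.0000) = −0.35601.
Apparent dip = arctan|0.35601| = 19.6° (true dip is 28.0°, so apparent ≤ true as expected).

19.6°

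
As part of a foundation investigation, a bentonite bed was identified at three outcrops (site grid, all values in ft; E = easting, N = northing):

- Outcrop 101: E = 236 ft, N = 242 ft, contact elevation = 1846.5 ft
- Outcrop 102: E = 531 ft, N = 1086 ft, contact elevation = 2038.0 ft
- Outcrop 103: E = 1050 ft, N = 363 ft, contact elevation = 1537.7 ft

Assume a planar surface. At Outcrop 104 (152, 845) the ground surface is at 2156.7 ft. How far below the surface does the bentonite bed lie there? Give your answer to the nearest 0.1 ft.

Two edge vectors: Outcrop 101→Outcrop 102 = (295, 844, 191.5), Outcrop 101→Outcrop 103 = (814, 121, -308.8).
Normal n = (Outcrop 101→Outcrop 102) × (Outcrop 101→Outcrop 103) = (-283798.7, 246977, -651321).
So ∂z/∂E = −n_x/n_z = −0.435728 and ∂z/∂N = −n_y/n_z = 0.379194.
Intercept c from Outcrop 101: 1846.5 + 102.83 − 91.76 = 1857.57.
At (152, 845): z_contact = −66.23 + 320.42 + 1857.57 = 2111.76 ft.
Depth below ground = 2156.7 − 2111.76 = 44.9 ft.

44.9 ft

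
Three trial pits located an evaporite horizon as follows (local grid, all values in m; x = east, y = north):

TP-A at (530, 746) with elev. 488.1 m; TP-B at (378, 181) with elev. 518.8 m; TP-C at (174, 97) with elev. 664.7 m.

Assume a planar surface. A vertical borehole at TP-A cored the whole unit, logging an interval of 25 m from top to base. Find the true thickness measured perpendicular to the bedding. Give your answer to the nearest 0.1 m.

Let the plane be z = a·x + b·y + c.
TP-B−TP-A: −152a − 565b = 30.7;  TP-C−TP-A: −356a − 649b = 176.6.
Solving gives a = −0.77913, b = 0.15527.
|∇z| = √(a²+b²) = 0.79445, so dip δ = arctan(0.79445) = 38.47°.
True thickness = vertical thickness × cos δ = 25 × cos 38.47° = 19.6 m.

19.6 m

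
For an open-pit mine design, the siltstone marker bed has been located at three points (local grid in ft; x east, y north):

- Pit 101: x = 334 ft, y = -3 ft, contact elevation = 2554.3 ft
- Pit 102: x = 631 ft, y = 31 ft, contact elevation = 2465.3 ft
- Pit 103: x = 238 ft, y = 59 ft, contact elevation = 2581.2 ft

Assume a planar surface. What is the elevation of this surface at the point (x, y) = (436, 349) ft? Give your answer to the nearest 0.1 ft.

Two edge vectors: Pit 101→Pit 102 = (297, 34, -89), Pit 101→Pit 103 = (-96, 62, 26.9).
Normal n = (Pit 101→Pit 102) × (Pit 101→Pit 103) = (6432.6, 554.7, 21678).
So ∂z/∂x = −n_x/n_z = −0.29673 and ∂z/∂y = −n_y/n_z = −0.02559.
Intercept c from Pit 101: 2554.3 + 99.11 − 0.08 = 2653.33.
At (436, 349): z = −129.4 − 8.9 + 2653.33 = 2515.0 ft.

2515.0 ft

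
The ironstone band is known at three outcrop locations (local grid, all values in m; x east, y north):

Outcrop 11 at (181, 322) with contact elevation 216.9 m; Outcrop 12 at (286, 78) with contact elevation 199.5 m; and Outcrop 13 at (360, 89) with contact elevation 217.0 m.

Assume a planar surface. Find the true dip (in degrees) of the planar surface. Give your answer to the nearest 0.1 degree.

Let the plane be z = a·x + b·y + c.
Outcrop 12−Outcrop 11: 105a − 244b = −17.4;  Outcrop 13−Outcrop 11: 179a − 233b = 0.1.
Solving gives a = 0.21231, b = 0.16267.
Gradient magnitude |∇z| = √(a² + b²) = √(0.04507 + 0.02646) = 0.26746.
True dip = arctan(0.26746) = 15.0°, dipping toward SW (azimuth ≈ 233°).

15.0°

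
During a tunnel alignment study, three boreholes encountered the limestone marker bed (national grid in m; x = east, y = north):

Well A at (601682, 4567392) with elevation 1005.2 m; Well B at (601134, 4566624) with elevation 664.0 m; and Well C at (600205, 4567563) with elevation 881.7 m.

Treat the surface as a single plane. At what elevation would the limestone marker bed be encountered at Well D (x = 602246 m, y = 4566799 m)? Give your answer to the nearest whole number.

Two edge vectors: Well A→Well B = (-548, -768, -341.2), Well A→Well C = (-1477, 171, -123.5).
Normal n = (Well A→Well B) × (Well A→Well C) = (153193.2, 436274.4, -1228044).
So ∂z/∂x = −n_x/n_z = 0.12474569 and ∂z/∂y = −n_y/n_z = 0.35525958.
Intercept c from Well A: 1005.2 − 75057.24 − 1622609.78 = −1696661.82.
At (602246, 4566799): z = 75127.6 + 1622399.1 − 1696661.82 = 864.9 m.

865 m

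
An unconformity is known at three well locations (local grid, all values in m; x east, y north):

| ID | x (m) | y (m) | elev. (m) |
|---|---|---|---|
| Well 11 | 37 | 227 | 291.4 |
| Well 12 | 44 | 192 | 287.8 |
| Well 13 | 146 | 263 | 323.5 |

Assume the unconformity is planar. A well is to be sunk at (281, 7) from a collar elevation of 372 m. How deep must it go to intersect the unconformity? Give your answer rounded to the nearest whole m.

54 m

Two edge vectors: Well 11→Well 12 = (7, -35, -3.6), Well 11→Well 13 = (109, 36, 32.1).
Normal n = (Well 11→Well 12) × (Well 11→Well 13) = (-993.9, -617.1, 4067).
So ∂z/∂x = −n_x/n_z = 0.24438 and ∂z/∂y = −n_y/n_z = 0.15173.
Intercept c from Well 11: 291.4 − 9.04 − 34.44 = 247.91.
At (281, 7): z_contact = 68.7 + 1.1 + 247.91 = 317.6 m.
Depth below ground = 372 − 317.6 = 54 m.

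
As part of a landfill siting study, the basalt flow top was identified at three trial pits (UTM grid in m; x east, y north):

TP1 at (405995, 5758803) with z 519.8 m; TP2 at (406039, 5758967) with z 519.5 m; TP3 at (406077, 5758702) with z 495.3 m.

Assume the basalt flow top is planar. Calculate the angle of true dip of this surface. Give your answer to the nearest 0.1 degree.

Two edge vectors: TP1→TP2 = (44, 164, -0.3), TP1→TP3 = (82, -101, -24.5).
Normal n = (TP1→TP2) × (TP1→TP3) = (-4048.3, 1053.4, -17892).
So ∂z/∂x = −n_x/n_z = −0.22626 and ∂z/∂y = −n_y/n_z = 0.05888.
Gradient magnitude |∇z| = √(a² + b²) = √(0.05120 + 0.00347) = 0.23380.
True dip = arctan(0.23380) = 13.2°, dipping toward ESE (azimuth ≈ 105°).

13.2°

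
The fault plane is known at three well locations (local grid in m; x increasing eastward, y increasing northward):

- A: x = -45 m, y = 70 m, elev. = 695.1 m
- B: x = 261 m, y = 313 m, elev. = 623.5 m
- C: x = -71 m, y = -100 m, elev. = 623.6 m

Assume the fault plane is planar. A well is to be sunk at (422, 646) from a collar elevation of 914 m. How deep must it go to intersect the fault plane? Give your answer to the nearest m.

222 m

Let the plane be z = a·x + b·y + c.
B−A: 306a + 243b = −71.6;  C−A: −26a − 170b = −71.5.
Solving gives a = −0.64650, b = 0.51947.
Then c = 695.1 − a·-45 − b·70 = 629.64.
At (422, 646): z_contact = −272.8 + 335.6 + 629.64 = 692.4 m.
Depth below ground = 914 − 692.4 = 222 m.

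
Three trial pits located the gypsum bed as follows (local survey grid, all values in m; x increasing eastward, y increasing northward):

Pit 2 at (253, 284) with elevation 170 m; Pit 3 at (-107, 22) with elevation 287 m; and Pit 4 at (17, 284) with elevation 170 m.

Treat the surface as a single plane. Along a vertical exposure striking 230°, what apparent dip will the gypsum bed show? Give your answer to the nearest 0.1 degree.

Let the plane be z = a·x + b·y + c.
Pit 3−Pit 2: −360a − 262b = 117;  Pit 4−Pit 2: −236a + 0b = 0.
Solving gives a = 0.00000, b = −0.44656.
Unit vector along 230° is (sin 230°, cos 230°) = (-0.7660, -0.6428).
Slope in that direction = a·(-0.7660) + b·(-0.6428) = 0.28705.
Apparent dip = arctan|0.28705| = 16.0° (true dip is 24.1°, so apparent ≤ true as expected).

16.0°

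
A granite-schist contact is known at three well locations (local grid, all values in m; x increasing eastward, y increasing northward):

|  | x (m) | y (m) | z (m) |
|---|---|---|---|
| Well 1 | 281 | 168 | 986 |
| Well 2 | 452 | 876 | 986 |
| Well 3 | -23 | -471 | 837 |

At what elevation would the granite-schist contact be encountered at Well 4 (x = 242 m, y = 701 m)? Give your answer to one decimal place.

Two edge vectors: Well 1→Well 2 = (171, 708, 0), Well 1→Well 3 = (-304, -639, -149).
Normal n = (Well 1→Well 2) × (Well 1→Well 3) = (-105492, 25479, 105963).
So ∂z/∂x = −n_x/n_z = 0.99556 and ∂z/∂y = −n_y/n_z = −0.24045.
Intercept c from Well 1: 986 − 279.75 + 40.40 = 746.64.
At (242, 701): z = 240.9 − 168.6 + 746.64 = 819.0 m.

819.0 m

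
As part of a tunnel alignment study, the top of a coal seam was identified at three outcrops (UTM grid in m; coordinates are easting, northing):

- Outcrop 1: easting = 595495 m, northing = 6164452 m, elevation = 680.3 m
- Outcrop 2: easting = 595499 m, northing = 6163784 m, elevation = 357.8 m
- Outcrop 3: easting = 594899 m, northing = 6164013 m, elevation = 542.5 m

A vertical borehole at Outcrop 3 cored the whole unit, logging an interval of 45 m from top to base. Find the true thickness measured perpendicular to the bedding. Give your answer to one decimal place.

Two edge vectors: Outcrop 1→Outcrop 2 = (4, -668, -322.5), Outcrop 1→Outcrop 3 = (-596, -439, -137.8).
Normal n = (Outcrop 1→Outcrop 2) × (Outcrop 1→Outcrop 3) = (-49527.1, 192761.2, -399884).
So ∂z/∂easting = −n_x/n_z = −0.12385 and ∂z/∂northing = −n_y/n_z = 0.48204.
|∇z| = √(a²+b²) = 0.49770, so dip δ = arctan(0.49770) = 26.46°.
True thickness = vertical thickness × cos δ = 45 × cos 26.46° = 40.3 m.

40.3 m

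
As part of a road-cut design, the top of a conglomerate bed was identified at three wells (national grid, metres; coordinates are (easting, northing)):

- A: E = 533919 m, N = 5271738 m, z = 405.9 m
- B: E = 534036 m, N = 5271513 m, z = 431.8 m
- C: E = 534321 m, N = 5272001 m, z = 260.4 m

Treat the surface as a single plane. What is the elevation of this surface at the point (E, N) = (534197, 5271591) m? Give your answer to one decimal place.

379.7 m

Two edge vectors: A→B = (117, -225, 25.9), A→C = (402, 263, -145.5).
Normal n = (A→B) × (A→C) = (25925.8, 27435.3, 121221).
So ∂z/∂E = −n_x/n_z = −0.213872184 and ∂z/∂N = −n_y/n_z = −0.226324647.
Intercept c from A: 405.9 + 114190.42 + 1193124.24 = 1307720.56.
At (534197, 5271591): z = −114249.9 − 1193091.0 + 1307720.56 = 379.7 m.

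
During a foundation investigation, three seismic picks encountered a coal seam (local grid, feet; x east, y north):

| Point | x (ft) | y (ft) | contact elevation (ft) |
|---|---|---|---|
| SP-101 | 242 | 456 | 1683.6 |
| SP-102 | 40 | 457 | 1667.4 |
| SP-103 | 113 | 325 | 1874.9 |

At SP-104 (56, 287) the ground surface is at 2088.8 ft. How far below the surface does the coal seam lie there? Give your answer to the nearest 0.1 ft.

159.8 ft

Let the plane be z = a·x + b·y + c.
SP-102−SP-101: −202a + 1b = −16.2;  SP-103−SP-101: −129a − 131b = 191.3.
Solving gives a = 0.07261, b = −1.53181.
Then c = 1683.6 − a·242 − b·456 = 2364.53.
At (56, 287): z_contact = 4.07 − 439.63 + 2364.53 = 1928.97 ft.
Depth below ground = 2088.8 − 1928.97 = 159.8 ft.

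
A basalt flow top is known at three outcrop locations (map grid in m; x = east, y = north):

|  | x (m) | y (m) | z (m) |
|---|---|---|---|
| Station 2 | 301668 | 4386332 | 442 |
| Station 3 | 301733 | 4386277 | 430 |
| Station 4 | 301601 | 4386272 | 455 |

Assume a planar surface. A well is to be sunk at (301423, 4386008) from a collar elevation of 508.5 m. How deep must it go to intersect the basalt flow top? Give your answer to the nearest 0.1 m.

Let the plane be z = a·x + b·y + c.
Station 3−Station 2: 65a − 55b = −12;  Station 4−Station 2: −67a − 60b = 13.
Solving gives a = −0.189189189, b = −0.005405405.
Then c = 442 − a·301668 − b·4386332 = 81224.23.
At (301423, 4386008): z_contact = −57025.97 − 23708.15 + 81224.23 = 490.10 m.
Depth below ground = 508.5 − 490.10 = 18.4 m.

18.4 m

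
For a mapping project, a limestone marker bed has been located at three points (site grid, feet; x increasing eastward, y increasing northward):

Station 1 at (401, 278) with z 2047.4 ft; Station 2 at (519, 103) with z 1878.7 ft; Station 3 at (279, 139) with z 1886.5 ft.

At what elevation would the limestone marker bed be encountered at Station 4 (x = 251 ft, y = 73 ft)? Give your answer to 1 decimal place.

1813.8 ft

Two edge vectors: Station 1→Station 2 = (118, -175, -168.7), Station 1→Station 3 = (-122, -139, -160.9).
Normal n = (Station 1→Station 2) × (Station 1→Station 3) = (4708.2, 39567.6, -37752).
So ∂z/∂x = −n_x/n_z = 0.12471 and ∂z/∂y = −n_y/n_z = 1.04809.
Intercept c from Station 1: 2047.4 − 50.01 − 291.37 = 1706.02.
At (251, 73): z = 31.3 + 76.5 + 1706.02 = 1813.8 ft.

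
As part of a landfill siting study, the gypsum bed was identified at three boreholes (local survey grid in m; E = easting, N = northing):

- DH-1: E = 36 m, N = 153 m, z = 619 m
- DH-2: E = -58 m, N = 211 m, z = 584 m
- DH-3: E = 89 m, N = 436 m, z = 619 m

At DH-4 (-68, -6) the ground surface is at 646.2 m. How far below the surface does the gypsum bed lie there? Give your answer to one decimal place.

Let the plane be z = a·E + b·N + c.
DH-2−DH-1: −94a + 58b = −35;  DH-3−DH-1: 53a + 283b = 0.
Solving gives a = 0.33377, b = −0.06251.
Then c = 619 − a·36 − b·153 = 616.55.
At (-68, -6): z_contact = −22.70 + 0.38 + 616.55 = 594.23 m.
Depth below ground = 646.2 − 594.23 = 52.0 m.

52.0 m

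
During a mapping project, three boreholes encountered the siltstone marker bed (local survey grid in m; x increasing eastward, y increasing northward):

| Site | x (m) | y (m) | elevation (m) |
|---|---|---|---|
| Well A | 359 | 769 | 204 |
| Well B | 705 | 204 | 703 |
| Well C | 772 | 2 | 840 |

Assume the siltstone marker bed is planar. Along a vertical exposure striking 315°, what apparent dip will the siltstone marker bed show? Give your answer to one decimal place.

39.5°

Let the plane be z = a·x + b·y + c.
Well B−Well A: 346a − 565b = 499;  Well C−Well A: 413a − 767b = 636.
Solving gives a = 0.73019, b = −0.43603.
Unit vector along 315° is (sin 315°, cos 315°) = (-0.7071, 0.7071).
Slope in that direction = a·(-0.7071) + b·(0.7071) = −0.82464.
Apparent dip = arctan|0.82464| = 39.5° (true dip is 40.4°, so apparent ≤ true as expected).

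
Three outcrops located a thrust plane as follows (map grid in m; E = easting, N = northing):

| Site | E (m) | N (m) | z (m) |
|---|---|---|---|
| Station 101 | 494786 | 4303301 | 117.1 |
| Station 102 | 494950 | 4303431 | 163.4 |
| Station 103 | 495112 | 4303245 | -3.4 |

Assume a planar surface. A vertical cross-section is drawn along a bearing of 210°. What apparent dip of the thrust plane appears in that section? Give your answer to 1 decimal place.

Two edge vectors: Station 101→Station 102 = (164, 130, 46.3), Station 101→Station 103 = (326, -56, -120.5).
Normal n = (Station 101→Station 102) × (Station 101→Station 103) = (-13072.2, 34855.8, -51564).
So ∂z/∂E = −n_x/n_z = −0.25351 and ∂z/∂N = −n_y/n_z = 0.67597.
Unit vector along 210° is (sin 210°, cos 210°) = (-0.5000, -0.8660).
Slope in that direction = a·(-0.5000) + b·(-0.8660) = −0.45865.
Apparent dip = arctan|0.45865| = 24.6° (true dip is 35.8°, so apparent ≤ true as expected).

24.6°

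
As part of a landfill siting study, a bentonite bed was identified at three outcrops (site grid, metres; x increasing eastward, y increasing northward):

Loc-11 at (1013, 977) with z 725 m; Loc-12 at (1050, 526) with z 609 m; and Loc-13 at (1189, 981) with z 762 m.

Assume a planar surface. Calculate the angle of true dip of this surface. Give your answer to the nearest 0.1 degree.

18.9°

Let the plane be z = a·x + b·y + c.
Loc-12−Loc-11: 37a − 451b = −116;  Loc-13−Loc-11: 176a + 4b = 37.
Solving gives a = 0.20400, b = 0.27394.
Gradient magnitude |∇z| = √(a² + b²) = √(0.04162 + 0.07504) = 0.34156.
True dip = arctan(0.34156) = 18.9°, dipping toward SW (azimuth ≈ 217°).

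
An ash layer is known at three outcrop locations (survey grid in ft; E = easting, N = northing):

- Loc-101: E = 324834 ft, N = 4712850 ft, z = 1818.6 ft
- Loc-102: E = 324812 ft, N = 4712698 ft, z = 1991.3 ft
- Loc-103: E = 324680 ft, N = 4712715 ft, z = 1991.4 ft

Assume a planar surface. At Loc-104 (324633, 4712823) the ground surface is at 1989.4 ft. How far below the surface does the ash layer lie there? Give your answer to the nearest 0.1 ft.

Two edge vectors: Loc-101→Loc-102 = (-22, -152, 172.7), Loc-101→Loc-103 = (-154, -135, 172.8).
Normal n = (Loc-101→Loc-102) × (Loc-101→Loc-103) = (-2951.1, -22794.2, -20438).
So ∂z/∂E = −n_x/n_z = −0.144392798 and ∂z/∂N = −n_y/n_z = −1.115285253.
Intercept c from Loc-101: 1818.6 + 46903.69 + 5256172.10 = 5304894.39.
At (324633, 4712823): z_contact = −46874.67 − 5256141.99 + 5304894.39 = 1877.74 ft.
Depth below ground = 1989.4 − 1877.74 = 111.7 ft.

111.7 ft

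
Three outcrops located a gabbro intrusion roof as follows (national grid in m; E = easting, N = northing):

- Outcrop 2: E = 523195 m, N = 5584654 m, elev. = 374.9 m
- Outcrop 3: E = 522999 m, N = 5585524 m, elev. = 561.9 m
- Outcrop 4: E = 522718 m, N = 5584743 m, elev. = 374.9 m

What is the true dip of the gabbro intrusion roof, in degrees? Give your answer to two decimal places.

Two edge vectors: Outcrop 2→Outcrop 3 = (-196, 870, 187), Outcrop 2→Outcrop 4 = (-477, 89, 0).
Normal n = (Outcrop 2→Outcrop 3) × (Outcrop 2→Outcrop 4) = (-16643, -89199, 397546).
So ∂z/∂E = −n_x/n_z = 0.04186 and ∂z/∂N = −n_y/n_z = 0.22437.
Gradient magnitude |∇z| = √(a² + b²) = √(0.00175 + 0.05034) = 0.22825.
True dip = arctan(0.22825) = 12.86°, dipping toward S (azimuth ≈ 191°).

12.86°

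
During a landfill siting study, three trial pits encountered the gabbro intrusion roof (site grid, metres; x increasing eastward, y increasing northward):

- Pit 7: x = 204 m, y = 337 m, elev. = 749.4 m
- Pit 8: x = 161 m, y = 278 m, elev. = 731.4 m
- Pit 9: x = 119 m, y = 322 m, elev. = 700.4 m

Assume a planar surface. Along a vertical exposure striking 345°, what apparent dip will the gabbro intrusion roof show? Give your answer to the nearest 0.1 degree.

Let the plane be z = a·x + b·y + c.
Pit 8−Pit 7: −43a − 59b = −18;  Pit 9−Pit 7: −85a − 15b = −49.
Solving gives a = 0.59977, b = −0.13204.
Unit vector along 345° is (sin 345°, cos 345°) = (-0.2588, 0.9659).
Slope in that direction = a·(-0.2588) + b·(0.9659) = −0.28277.
Apparent dip = arctan|0.28277| = 15.8° (true dip is 31.6°, so apparent ≤ true as expected).

15.8°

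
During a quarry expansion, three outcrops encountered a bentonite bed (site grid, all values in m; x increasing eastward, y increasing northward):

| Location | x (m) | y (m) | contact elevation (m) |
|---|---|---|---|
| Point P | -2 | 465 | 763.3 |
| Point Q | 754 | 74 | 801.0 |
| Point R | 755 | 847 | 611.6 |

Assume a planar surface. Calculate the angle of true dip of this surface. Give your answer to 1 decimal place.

14.4°

Let the plane be z = a·x + b·y + c.
Point Q−Point P: 756a − 391b = 37.7;  Point R−Point P: 757a + 382b = −151.7.
Solving gives a = −0.07680, b = −0.24492.
Gradient magnitude |∇z| = √(a² + b²) = √(0.00590 + 0.05999) = 0.25668.
True dip = arctan(0.25668) = 14.4°, dipping toward NNE (azimuth ≈ 017°).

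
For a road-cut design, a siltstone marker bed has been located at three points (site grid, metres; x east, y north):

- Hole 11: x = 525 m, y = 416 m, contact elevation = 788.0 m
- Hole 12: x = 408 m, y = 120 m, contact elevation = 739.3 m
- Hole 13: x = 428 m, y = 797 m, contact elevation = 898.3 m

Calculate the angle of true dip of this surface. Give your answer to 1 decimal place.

17.1°

Two edge vectors: Hole 11→Hole 12 = (-117, -296, -48.7), Hole 11→Hole 13 = (-97, 381, 110.3).
Normal n = (Hole 11→Hole 12) × (Hole 11→Hole 13) = (-14094.1, 17629, -73289).
So ∂z/∂x = −n_x/n_z = −0.19231 and ∂z/∂y = −n_y/n_z = 0.24054.
Gradient magnitude |∇z| = √(a² + b²) = √(0.03698 + 0.05786) = 0.30797.
True dip = arctan(0.30797) = 17.1°, dipping toward SE (azimuth ≈ 141°).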